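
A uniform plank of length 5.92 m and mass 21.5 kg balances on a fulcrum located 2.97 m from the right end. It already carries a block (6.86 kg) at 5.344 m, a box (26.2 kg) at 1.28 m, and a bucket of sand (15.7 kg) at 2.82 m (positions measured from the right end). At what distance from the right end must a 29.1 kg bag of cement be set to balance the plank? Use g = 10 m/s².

x ≈ 4.02 m from the right end

Sum moments about the fulcrum (at 2.97 m from the right end) (the support reaction has zero arm there).
Beam weight: 21.5 × 10 = 215 N down at 2.96 m → arm 0.01 m, τ = 215 × 0.01 = 2.15 N·m clockwise.
Block: 6.86 × 10 = 68.6 N down at 5.344 m → arm 2.374 m, τ = 68.6 × 2.374 = 162.9 N·m counterclockwise.
Box: 26.2 × 10 = 262 N down at 1.28 m → arm 1.69 m, τ = 262 × 1.69 = 442.8 N·m clockwise.
Bucket of sand: 15.7 × 10 = 157 N down at 2.82 m → arm 0.15 m, τ = 157 × 0.15 = 23.55 N·m clockwise.
Net moment of existing loads = 305.6 N·m clockwise.
The bag of cement weighs 29.1 × 10 = 291 N and must supply an equal counterclockwise moment, so its lever arm about the fulcrum is 305.6 / 291 = 1.05 m.
That puts it at 2.97 + 1.05 = 4.02 m from the right end.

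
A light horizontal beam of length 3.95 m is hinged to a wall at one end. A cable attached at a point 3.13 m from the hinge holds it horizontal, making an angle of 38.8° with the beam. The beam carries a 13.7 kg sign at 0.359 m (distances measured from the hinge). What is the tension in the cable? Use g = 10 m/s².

About the hinge:
Sign: 13.7 × 10 = 137 N down at 0.359 m → arm 0.359 m, τ = 137 × 0.359 = 49.18 N·m clockwise.
Total clockwise load moment = 49.18 N·m.
The cable tension T acts at 3.13 m; only its component perpendicular to the beam, T sinθ, produces torque. sin 38.8° = 0.6266.
Balancing moments: T × 3.13 × 0.6266 = 49.18, giving T = 49.18 / 1.961 = 25.1 N.

T ≈ 25.1 N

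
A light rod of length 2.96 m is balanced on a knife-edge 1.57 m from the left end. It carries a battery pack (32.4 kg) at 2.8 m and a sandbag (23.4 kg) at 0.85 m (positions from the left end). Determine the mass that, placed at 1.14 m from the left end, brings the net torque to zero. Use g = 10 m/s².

Sum moments about the knife-edge (at 1.57 m from the left end) (the support reaction has zero arm there).
Battery pack: 32.4 × 10 = 324 N down at 2.8 m → arm 1.23 m, τ = 324 × 1.23 = 398.5 N·m clockwise.
Sandbag: 23.4 × 10 = 234 N down at 0.85 m → arm 0.72 m, τ = 234 × 0.72 = 168.5 N·m counterclockwise.
Net moment of known loads = 230 N·m clockwise.
An unknown mass m at 1.14 m has arm 0.43 m; its moment is m·g·0.43 counterclockwise.
Στ = 0 ⇒ m × 10 × 0.43 = 230 ⇒ m = 230 / (10 × 0.43) = 53.5 kg.

m ≈ 53.5 kg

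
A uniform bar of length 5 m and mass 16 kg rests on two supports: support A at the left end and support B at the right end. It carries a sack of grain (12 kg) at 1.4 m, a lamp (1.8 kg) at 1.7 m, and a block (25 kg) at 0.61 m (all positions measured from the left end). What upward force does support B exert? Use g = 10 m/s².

R_B ≈ 150 N

Sum moments about support A (its reaction then has zero moment arm).
Beam weight: 16 × 10 = 160 N down at 2.5 m → arm 2.5 m, τ = 160 × 2.5 = 400 N·m clockwise.
Sack of grain: 12 × 10 = 120 N down at 1.4 m → arm 1.4 m, τ = 120 × 1.4 = 168 N·m clockwise.
Lamp: 1.8 × 10 = 18 N down at 1.7 m → arm 1.7 m, τ = 18 × 1.7 = 30.6 N·m clockwise.
Block: 25 × 10 = 250 N down at 0.61 m → arm 0.61 m, τ = 250 × 0.61 = 152.5 N·m clockwise.
Net load moment about support A = 751.1 N·m clockwise.
Reaction R at support B is upward at 5 m, arm 5 m → moment R × 5 counterclockwise.
Setting net torque to zero: R × 5 = 751.1 → R = 150 N.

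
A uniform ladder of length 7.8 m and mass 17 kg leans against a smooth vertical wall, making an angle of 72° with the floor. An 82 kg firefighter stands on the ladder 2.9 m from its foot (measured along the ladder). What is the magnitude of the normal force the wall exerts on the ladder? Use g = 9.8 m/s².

Take moments about the foot of the ladder.
Ladder weight 17×9.8 = 166.6 N acts at 3.9 m along the ladder; its horizontal arm is 3.9·cos72° = 1.205 m → τ = 200.8 N·m clockwise.
Firefighter: 82×9.8 = 803.6 N at 2.9 m → arm 0.8961 m → τ = 720.1 N·m clockwise.
Wall normal N acts horizontally at the top; its moment arm is the height L sinθ = 7.8·sin72° = 7.418 m, counterclockwise.
Στ = 0 ⇒ N × 7.418 = 920.9 ⇒ N = 124 N.

N_wall ≈ 124 N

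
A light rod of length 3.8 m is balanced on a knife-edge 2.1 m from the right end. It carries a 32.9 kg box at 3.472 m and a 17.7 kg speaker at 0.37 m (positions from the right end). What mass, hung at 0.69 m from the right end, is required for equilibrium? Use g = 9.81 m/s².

m ≈ 10.3 kg

About the knife-edge (at 2.1 m from the right end):
Box: 32.9 × 9.81 = 322.7 N down at 3.472 m → arm 1.372 m, τ = 322.7 × 1.372 = 442.7 N·m counterclockwise.
Speaker: 17.7 × 9.81 = 173.6 N down at 0.37 m → arm 1.73 m, τ = 173.6 × 1.73 = 300.3 N·m clockwise.
Net moment of known loads = 142.4 N·m counterclockwise.
An unknown mass m at 0.69 m has arm 1.41 m; its moment is m·g·1.41 clockwise.
Setting net torque to zero: m × 9.81 × 1.41 = 142.4 → m = 142.4 / (9.81 × 1.41) = 10.3 kg.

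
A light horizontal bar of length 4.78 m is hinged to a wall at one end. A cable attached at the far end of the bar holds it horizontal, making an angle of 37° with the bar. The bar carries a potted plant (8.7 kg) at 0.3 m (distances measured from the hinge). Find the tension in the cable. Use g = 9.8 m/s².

Sum moments about the hinge (the unknown hinge reaction has zero arm there).
Potted plant: 8.7 × 9.8 = 85.26 N down at 0.3 m → arm 0.3 m, τ = 85.26 × 0.3 = 25.58 N·m clockwise.
Total clockwise load moment = 25.58 N·m.
The cable tension T acts at 4.78 m; only its component perpendicular to the bar, T sinθ, produces torque. sin 37° = 0.6018.
Balancing moments: T × 4.78 × 0.6018 = 25.58, giving T = 25.58 / 2.877 = 8.89 N.

T ≈ 8.89 N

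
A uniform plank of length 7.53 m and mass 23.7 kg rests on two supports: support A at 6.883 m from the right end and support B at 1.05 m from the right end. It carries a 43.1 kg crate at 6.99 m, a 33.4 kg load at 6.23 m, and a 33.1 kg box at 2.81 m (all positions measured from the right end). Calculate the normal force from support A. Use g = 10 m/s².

Take moments about support B.
Beam weight: 23.7 × 10 = 237 N down at 3.765 m → arm 2.715 m, τ = 237 × 2.715 = 643.5 N·m counterclockwise.
Crate: 43.1 × 10 = 431 N down at 6.99 m → arm 5.94 m, τ = 431 × 5.94 = 2560 N·m counterclockwise.
Load: 33.4 × 10 = 334 N down at 6.23 m → arm 5.18 m, τ = 334 × 5.18 = 1730 N·m counterclockwise.
Box: 33.1 × 10 = 331 N down at 2.81 m → arm 1.76 m, τ = 331 × 1.76 = 582.6 N·m counterclockwise.
Net load moment about support B = 5516 N·m counterclockwise.
Reaction R at support A is upward at 6.883 m, arm 5.833 m → moment R × 5.833 clockwise.
Balancing moments: R × 5.833 = 5516, giving R = 946 N.

R_A ≈ 946 N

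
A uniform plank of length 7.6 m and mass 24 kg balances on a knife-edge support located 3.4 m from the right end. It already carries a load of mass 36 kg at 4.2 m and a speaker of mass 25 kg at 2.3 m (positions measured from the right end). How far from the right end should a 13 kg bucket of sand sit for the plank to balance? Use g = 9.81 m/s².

x ≈ 2.56 m from the right end

Choose the knife-edge support (at 3.4 m from the right end) as the axis so the support reaction has zero arm there.
Beam weight: 24 × 9.81 = 235.4 N down at 3.8 m → arm 0.4 m, τ = 235.4 × 0.4 = 94.16 N·m counterclockwise.
Load: 36 × 9.81 = 353.2 N down at 4.2 m → arm 0.8 m, τ = 353.2 × 0.8 = 282.6 N·m counterclockwise.
Speaker: 25 × 9.81 = 245.2 N down at 2.3 m → arm 1.1 m, τ = 245.2 × 1.1 = 269.7 N·m clockwise.
Net moment of existing loads = 107.1 N·m counterclockwise.
The bucket of sand weighs 13 × 9.81 = 127.5 N and must supply an equal clockwise moment, so its lever arm about the knife-edge support is 107.1 / 127.5 = 0.84 m.
That puts it at 3.4 − 0.84 = 2.56 m from the right end.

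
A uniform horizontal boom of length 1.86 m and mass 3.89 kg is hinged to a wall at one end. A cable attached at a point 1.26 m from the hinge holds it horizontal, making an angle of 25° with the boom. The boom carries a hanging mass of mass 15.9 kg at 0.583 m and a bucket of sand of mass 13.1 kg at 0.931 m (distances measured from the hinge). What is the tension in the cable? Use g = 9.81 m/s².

T ≈ 462 N

Sum moments about the hinge (the unknown hinge reaction has zero arm there).
Beam weight: 3.89 × 9.81 = 38.16 N down at 0.93 m → arm 0.93 m, τ = 38.16 × 0.93 = 35.49 N·m clockwise.
Hanging mass: 15.9 × 9.81 = 156 N down at 0.583 m → arm 0.583 m, τ = 156 × 0.583 = 90.95 N·m clockwise.
Bucket of sand: 13.1 × 9.81 = 128.5 N down at 0.931 m → arm 0.931 m, τ = 128.5 × 0.931 = 119.6 N·m clockwise.
Total clockwise load moment = 246 N·m.
The cable tension T acts at 1.26 m; only its component perpendicular to the boom, T sinθ, produces torque. sin 25° = 0.4226.
Balancing moments: T × 1.26 × 0.4226 = 246, giving T = 246 / 0.5325 = 462 N.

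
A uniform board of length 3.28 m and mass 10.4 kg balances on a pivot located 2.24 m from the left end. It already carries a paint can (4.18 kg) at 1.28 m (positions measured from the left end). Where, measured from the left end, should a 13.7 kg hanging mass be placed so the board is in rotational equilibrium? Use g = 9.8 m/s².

x ≈ 2.99 m from the left end

Sum moments about the pivot (at 2.24 m from the left end) (the support reaction has zero arm there).
Beam weight: 10.4 × 9.8 = 101.9 N down at 1.64 m → arm 0.6 m, τ = 101.9 × 0.6 = 61.14 N·m counterclockwise.
Paint can: 4.18 × 9.8 = 40.96 N down at 1.28 m → arm 0.96 m, τ = 40.96 × 0.96 = 39.32 N·m counterclockwise.
Net moment of existing loads = 100.5 N·m counterclockwise.
The hanging mass weighs 13.7 × 9.8 = 134.3 N and must supply an equal clockwise moment, so its lever arm about the pivot is 100.5 / 134.3 = 0.748 m.
That puts it at 2.24 + 0.748 = 2.99 m from the left end.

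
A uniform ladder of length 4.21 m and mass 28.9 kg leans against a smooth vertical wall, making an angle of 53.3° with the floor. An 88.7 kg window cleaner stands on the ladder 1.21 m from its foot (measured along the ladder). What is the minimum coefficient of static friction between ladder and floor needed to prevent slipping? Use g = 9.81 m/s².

μ_min ≈ 0.253

About the foot of the ladder:
Ladder weight 28.9×9.81 = 283.5 N acts at 2.105 m along the ladder; its horizontal arm is 2.105·cos53.3° = 1.258 m → τ = 356.6 N·m clockwise.
Window cleaner: 88.7×9.81 = 870.1 N at 1.21 m → arm 0.7231 m → τ = 629.2 N·m clockwise.
Wall normal N acts horizontally at the top; its moment arm is the height L sinθ = 4.21·sin53.3° = 3.375 m, counterclockwise.
Setting net torque to zero: N × 3.375 = 985.8 → N = 292.1 N.
ΣFx = 0 ⇒ f = N_wall = 292.1 N. ΣFy = 0 ⇒ N_floor = 1154 N.
μ_min = f / N_floor = 292.1 / 1154 = 0.253.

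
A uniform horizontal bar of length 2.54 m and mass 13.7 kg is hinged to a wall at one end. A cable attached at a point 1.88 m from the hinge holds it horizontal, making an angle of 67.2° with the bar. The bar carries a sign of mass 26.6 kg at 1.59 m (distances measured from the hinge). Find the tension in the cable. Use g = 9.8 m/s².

T ≈ 338 N

Choose the hinge as the axis so the unknown hinge reaction has zero arm there.
Beam weight: 13.7 × 9.8 = 134.3 N down at 1.27 m → arm 1.27 m, τ = 134.3 × 1.27 = 170.6 N·m clockwise.
Sign: 26.6 × 9.8 = 260.7 N down at 1.59 m → arm 1.59 m, τ = 260.7 × 1.59 = 414.5 N·m clockwise.
Total clockwise load moment = 585.1 N·m.
The cable tension T acts at 1.88 m; only its component perpendicular to the bar, T sinθ, produces torque. sin 67.2° = 0.9219.
Balancing moments: T × 1.88 × 0.9219 = 585.1, giving T = 585.1 / 1.733 = 338 N.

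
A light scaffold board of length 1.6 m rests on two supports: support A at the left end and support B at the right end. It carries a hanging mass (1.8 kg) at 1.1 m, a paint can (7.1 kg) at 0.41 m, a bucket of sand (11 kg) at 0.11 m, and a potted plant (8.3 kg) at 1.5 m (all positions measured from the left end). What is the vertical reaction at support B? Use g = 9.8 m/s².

Taking torques about support A:
Hanging mass: 1.8 × 9.8 = 17.64 N down at 1.1 m → arm 1.1 m, τ = 17.64 × 1.1 = 19.4 N·m clockwise.
Paint can: 7.1 × 9.8 = 69.58 N down at 0.41 m → arm 0.41 m, τ = 69.58 × 0.41 = 28.53 N·m clockwise.
Bucket of sand: 11 × 9.8 = 107.8 N down at 0.11 m → arm 0.11 m, τ = 107.8 × 0.11 = 11.86 N·m clockwise.
Potted plant: 8.3 × 9.8 = 81.34 N down at 1.5 m → arm 1.5 m, τ = 81.34 × 1.5 = 122 N·m clockwise.
Net load moment about support A = 181.8 N·m clockwise.
Reaction R at support B is upward at 1.6 m, arm 1.6 m → moment R × 1.6 counterclockwise.
For rotational equilibrium, R × 1.6 = 181.8, so R = 114 N.

R_B ≈ 114 N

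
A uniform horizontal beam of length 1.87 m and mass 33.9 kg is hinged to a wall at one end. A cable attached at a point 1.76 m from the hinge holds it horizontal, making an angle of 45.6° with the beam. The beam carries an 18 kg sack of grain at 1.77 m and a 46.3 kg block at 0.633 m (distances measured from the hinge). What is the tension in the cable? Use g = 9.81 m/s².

Choose the hinge as the axis so the unknown hinge reaction has zero arm there.
Beam weight: 33.9 × 9.81 = 332.6 N down at 0.935 m → arm 0.935 m, τ = 332.6 × 0.935 = 311 N·m clockwise.
Sack of grain: 18 × 9.81 = 176.6 N down at 1.77 m → arm 1.77 m, τ = 176.6 × 1.77 = 312.6 N·m clockwise.
Block: 46.3 × 9.81 = 454.2 N down at 0.633 m → arm 0.633 m, τ = 454.2 × 0.633 = 287.5 N·m clockwise.
Total clockwise load moment = 911.1 N·m.
The cable tension T acts at 1.76 m; only its component perpendicular to the beam, T sinθ, produces torque. sin 45.6° = 0.7145.
Balancing moments: T × 1.76 × 0.7145 = 911.1, giving T = 911.1 / 1.258 = 724 N.

T ≈ 724 N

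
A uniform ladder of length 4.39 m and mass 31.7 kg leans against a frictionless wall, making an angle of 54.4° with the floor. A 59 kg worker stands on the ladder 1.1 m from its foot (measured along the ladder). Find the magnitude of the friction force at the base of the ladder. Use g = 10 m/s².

f ≈ 219 N

Taking torques about the foot of the ladder:
Ladder weight 31.7×10 = 317 N acts at 2.195 m along the ladder; its horizontal arm is 2.195·cos54.4° = 1.278 m → τ = 405.1 N·m clockwise.
Worker: 59×10 = 590 N at 1.1 m → arm 0.6403 m → τ = 377.8 N·m clockwise.
Wall normal N acts horizontally at the top; its moment arm is the height L sinθ = 4.39·sin54.4° = 3.57 m, counterclockwise.
Balancing moments: N × 3.57 = 782.9, giving N = 219 N.
ΣFx = 0: friction at the foot balances the wall's push, so f = N_wall = 219 N.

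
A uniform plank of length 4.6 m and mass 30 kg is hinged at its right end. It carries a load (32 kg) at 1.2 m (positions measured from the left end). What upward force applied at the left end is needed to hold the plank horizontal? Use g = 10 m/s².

F ≈ 387 N

About the right end:
Beam weight: 30 × 10 = 300 N down at 2.3 m → arm 2.3 m, τ = 300 × 2.3 = 690 N·m counterclockwise.
Load: 32 × 10 = 320 N down at 1.2 m → arm 3.4 m, τ = 320 × 3.4 = 1088 N·m counterclockwise.
Net moment of the loads = 1778 N·m counterclockwise.
The upward force F acts at the left end, arm 4.6 m, giving F × 4.6 clockwise.
Στ = 0 ⇒ F × 4.6 = 1778 ⇒ F = 1778 / 4.6 = 387 N.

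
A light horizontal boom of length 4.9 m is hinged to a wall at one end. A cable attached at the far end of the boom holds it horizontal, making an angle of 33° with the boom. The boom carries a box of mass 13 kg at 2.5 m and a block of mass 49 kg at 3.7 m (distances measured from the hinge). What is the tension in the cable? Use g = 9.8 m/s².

Taking torques about the hinge:
Box: 13 × 9.8 = 127.4 N down at 2.5 m → arm 2.5 m, τ = 127.4 × 2.5 = 318.5 N·m clockwise.
Block: 49 × 9.8 = 480.2 N down at 3.7 m → arm 3.7 m, τ = 480.2 × 3.7 = 1777 N·m clockwise.
Total clockwise load moment = 2096 N·m.
The cable tension T acts at 4.9 m; only its component perpendicular to the boom, T sinθ, produces torque. sin 33° = 0.5446.
Balancing moments: T × 4.9 × 0.5446 = 2096, giving T = 2096 / 2.669 = 785 N.

T ≈ 785 N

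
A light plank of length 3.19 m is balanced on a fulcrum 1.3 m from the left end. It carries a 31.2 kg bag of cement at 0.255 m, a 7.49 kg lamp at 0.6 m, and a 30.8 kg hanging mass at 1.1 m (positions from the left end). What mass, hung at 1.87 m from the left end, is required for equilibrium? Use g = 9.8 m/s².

Sum moments about the fulcrum (at 1.3 m from the left end) (the support reaction has zero arm there).
Bag of cement: 31.2 × 9.8 = 305.8 N down at 0.255 m → arm 1.045 m, τ = 305.8 × 1.045 = 319.6 N·m counterclockwise.
Lamp: 7.49 × 9.8 = 73.4 N down at 0.6 m → arm 0.7 m, τ = 73.4 × 0.7 = 51.38 N·m counterclockwise.
Hanging mass: 30.8 × 9.8 = 301.8 N down at 1.1 m → arm 0.2 m, τ = 301.8 × 0.2 = 60.36 N·m counterclockwise.
Net moment of known loads = 431.3 N·m counterclockwise.
An unknown mass m at 1.87 m has arm 0.57 m; its moment is m·g·0.57 clockwise.
For rotational equilibrium, m × 9.8 × 0.57 = 431.3, so m = 431.3 / (9.8 × 0.57) = 77.2 kg.

m ≈ 77.2 kg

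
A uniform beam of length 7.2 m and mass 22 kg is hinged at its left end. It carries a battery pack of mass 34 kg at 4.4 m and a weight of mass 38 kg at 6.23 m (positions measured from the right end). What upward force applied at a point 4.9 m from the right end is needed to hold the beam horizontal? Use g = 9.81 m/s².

F ≈ 901 N

About the left end:
Beam weight: 22 × 9.81 = 215.8 N down at 3.6 m → arm 3.6 m, τ = 215.8 × 3.6 = 776.9 N·m clockwise.
Battery pack: 34 × 9.81 = 333.5 N down at 4.4 m → arm 2.8 m, τ = 333.5 × 2.8 = 933.8 N·m clockwise.
Weight: 38 × 9.81 = 372.8 N down at 6.23 m → arm 0.97 m, τ = 372.8 × 0.97 = 361.6 N·m clockwise.
Net moment of the loads = 2072 N·m clockwise.
The upward force F acts at a point 4.9 m from the right end, arm 2.3 m, giving F × 2.3 counterclockwise.
For rotational equilibrium, F × 2.3 = 2072, so F = 2072 / 2.3 = 901 N.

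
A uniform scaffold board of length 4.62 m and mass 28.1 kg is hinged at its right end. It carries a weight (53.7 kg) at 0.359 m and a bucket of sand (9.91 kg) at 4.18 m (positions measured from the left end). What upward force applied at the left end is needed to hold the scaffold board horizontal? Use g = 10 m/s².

Take moments about the right end.
Beam weight: 28.1 × 10 = 281 N down at 2.31 m → arm 2.31 m, τ = 281 × 2.31 = 649.1 N·m counterclockwise.
Weight: 53.7 × 10 = 537 N down at 0.359 m → arm 4.261 m, τ = 537 × 4.261 = 2288 N·m counterclockwise.
Bucket of sand: 9.91 × 10 = 99.1 N down at 4.18 m → arm 0.44 m, τ = 99.1 × 0.44 = 43.6 N·m counterclockwise.
Net moment of the loads = 2981 N·m counterclockwise.
The upward force F acts at the left end, arm 4.62 m, giving F × 4.62 clockwise.
Setting net torque to zero: F × 4.62 = 2981 → F = 2981 / 4.62 = 645 N.

F ≈ 645 N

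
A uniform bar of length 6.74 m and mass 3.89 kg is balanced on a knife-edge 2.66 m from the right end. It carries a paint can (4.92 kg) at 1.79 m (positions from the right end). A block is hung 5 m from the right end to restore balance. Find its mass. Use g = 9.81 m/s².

Taking torques about the knife-edge (at 2.66 m from the right end):
Beam weight: 3.89 × 9.81 = 38.16 N down at 3.37 m → arm 0.71 m, τ = 38.16 × 0.71 = 27.09 N·m counterclockwise.
Paint can: 4.92 × 9.81 = 48.27 N down at 1.79 m → arm 0.87 m, τ = 48.27 × 0.87 = 41.99 N·m clockwise.
Net moment of known loads = 14.9 N·m clockwise.
An unknown mass m at 5 m has arm 2.34 m; its moment is m·g·2.34 counterclockwise.
For rotational equilibrium, m × 9.81 × 2.34 = 14.9, so m = 14.9 / (9.81 × 2.34) = 0.649 kg.

m ≈ 0.649 kg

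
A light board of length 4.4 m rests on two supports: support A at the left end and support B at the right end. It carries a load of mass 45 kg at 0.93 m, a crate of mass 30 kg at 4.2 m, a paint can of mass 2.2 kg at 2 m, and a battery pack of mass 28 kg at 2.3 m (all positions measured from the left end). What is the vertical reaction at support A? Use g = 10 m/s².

R_A ≈ 514 N

Take moments about support B.
Load: 45 × 10 = 450 N down at 0.93 m → arm 3.47 m, τ = 450 × 3.47 = 1562 N·m counterclockwise.
Crate: 30 × 10 = 300 N down at 4.2 m → arm 0.2 m, τ = 300 × 0.2 = 60 N·m counterclockwise.
Paint can: 2.2 × 10 = 22 N down at 2 m → arm 2.4 m, τ = 22 × 2.4 = 52.8 N·m counterclockwise.
Battery pack: 28 × 10 = 280 N down at 2.3 m → arm 2.1 m, τ = 280 × 2.1 = 588 N·m counterclockwise.
Net load moment about support B = 2263 N·m counterclockwise.
Reaction R at support A is upward at 0 m, arm 4.4 m → moment R × 4.4 clockwise.
Στ = 0 ⇒ R × 4.4 = 2263 ⇒ R = 514 N.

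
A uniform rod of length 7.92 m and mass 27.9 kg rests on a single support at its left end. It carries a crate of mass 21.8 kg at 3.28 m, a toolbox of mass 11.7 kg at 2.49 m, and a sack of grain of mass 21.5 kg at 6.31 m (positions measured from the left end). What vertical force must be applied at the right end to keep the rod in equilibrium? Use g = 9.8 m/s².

F ≈ 429 N

Take moments about the left end.
Beam weight: 27.9 × 9.8 = 273.4 N down at 3.96 m → arm 3.96 m, τ = 273.4 × 3.96 = 1083 N·m clockwise.
Crate: 21.8 × 9.8 = 213.6 N down at 3.28 m → arm 3.28 m, τ = 213.6 × 3.28 = 700.6 N·m clockwise.
Toolbox: 11.7 × 9.8 = 114.7 N down at 2.49 m → arm 2.49 m, τ = 114.7 × 2.49 = 285.6 N·m clockwise.
Sack of grain: 21.5 × 9.8 = 210.7 N down at 6.31 m → arm 6.31 m, τ = 210.7 × 6.31 = 1330 N·m clockwise.
Net moment of the loads = 3399 N·m clockwise.
The upward force F acts at the right end, arm 7.92 m, giving F × 7.92 counterclockwise.
For rotational equilibrium, F × 7.92 = 3399, so F = 3399 / 7.92 = 429 N.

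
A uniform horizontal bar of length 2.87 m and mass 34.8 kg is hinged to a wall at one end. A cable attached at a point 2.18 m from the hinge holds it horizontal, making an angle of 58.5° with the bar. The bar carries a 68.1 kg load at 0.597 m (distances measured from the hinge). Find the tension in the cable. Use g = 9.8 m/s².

T ≈ 478 N

Take moments about the hinge.
Beam weight: 34.8 × 9.8 = 341 N down at 1.435 m → arm 1.435 m, τ = 341 × 1.435 = 489.3 N·m clockwise.
Load: 68.1 × 9.8 = 667.4 N down at 0.597 m → arm 0.597 m, τ = 667.4 × 0.597 = 398.4 N·m clockwise.
Total clockwise load moment = 887.7 N·m.
The cable tension T acts at 2.18 m; only its component perpendicular to the bar, T sinθ, produces torque. sin 58.5° = 0.8526.
Setting net torque to zero: T × 2.18 × 0.8526 = 887.7 → T = 887.7 / 1.859 = 478 N.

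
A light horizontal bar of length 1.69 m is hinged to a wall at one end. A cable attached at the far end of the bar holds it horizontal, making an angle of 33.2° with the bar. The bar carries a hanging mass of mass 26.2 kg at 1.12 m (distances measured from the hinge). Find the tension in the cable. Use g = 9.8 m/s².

T ≈ 311 N

About the hinge:
Hanging mass: 26.2 × 9.8 = 256.8 N down at 1.12 m → arm 1.12 m, τ = 256.8 × 1.12 = 287.6 N·m clockwise.
Total clockwise load moment = 287.6 N·m.
The cable tension T acts at 1.69 m; only its component perpendicular to the bar, T sinθ, produces torque. sin 33.2° = 0.5476.
Balancing moments: T × 1.69 × 0.5476 = 287.6, giving T = 287.6 / 0.9254 = 311 N.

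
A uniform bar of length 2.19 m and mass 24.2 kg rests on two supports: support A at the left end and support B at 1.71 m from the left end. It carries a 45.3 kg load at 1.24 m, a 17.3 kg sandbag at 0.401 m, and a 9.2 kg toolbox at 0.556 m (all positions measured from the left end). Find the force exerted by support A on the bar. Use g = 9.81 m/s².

R_A ≈ 398 N

Sum moments about support B (its reaction then has zero moment arm).
Beam weight: 24.2 × 9.81 = 237.4 N down at 1.095 m → arm 0.615 m, τ = 237.4 × 0.615 = 146 N·m counterclockwise.
Load: 45.3 × 9.81 = 444.4 N down at 1.24 m → arm 0.47 m, τ = 444.4 × 0.47 = 208.9 N·m counterclockwise.
Sandbag: 17.3 × 9.81 = 169.7 N down at 0.401 m → arm 1.309 m, τ = 169.7 × 1.309 = 222.1 N·m counterclockwise.
Toolbox: 9.2 × 9.81 = 90.25 N down at 0.556 m → arm 1.154 m, τ = 90.25 × 1.154 = 104.1 N·m counterclockwise.
Net load moment about support B = 681.1 N·m counterclockwise.
Reaction R at support A is upward at 0 m, arm 1.71 m → moment R × 1.71 clockwise.
Balancing moments: R × 1.71 = 681.1, giving R = 398 N.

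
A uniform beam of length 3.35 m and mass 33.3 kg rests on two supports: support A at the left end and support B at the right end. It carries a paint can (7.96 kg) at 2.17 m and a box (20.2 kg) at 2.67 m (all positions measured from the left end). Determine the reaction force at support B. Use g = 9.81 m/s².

R_B ≈ 372 N

Taking torques about support A:
Beam weight: 33.3 × 9.81 = 326.7 N down at 1.675 m → arm 1.675 m, τ = 326.7 × 1.675 = 547.2 N·m clockwise.
Paint can: 7.96 × 9.81 = 78.09 N down at 2.17 m → arm 2.17 m, τ = 78.09 × 2.17 = 169.5 N·m clockwise.
Box: 20.2 × 9.81 = 198.2 N down at 2.67 m → arm 2.67 m, τ = 198.2 × 2.67 = 529.2 N·m clockwise.
Net load moment about support A = 1246 N·m clockwise.
Reaction R at support B is upward at 3.35 m, arm 3.35 m → moment R × 3.35 counterclockwise.
Balancing moments: R × 3.35 = 1246, giving R = 372 N.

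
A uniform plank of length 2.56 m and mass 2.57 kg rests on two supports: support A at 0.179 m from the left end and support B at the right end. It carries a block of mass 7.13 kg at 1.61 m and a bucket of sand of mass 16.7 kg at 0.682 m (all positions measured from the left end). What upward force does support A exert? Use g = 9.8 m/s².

R_A ≈ 171 N

Sum moments about support B (its reaction then has zero moment arm).
Beam weight: 2.57 × 9.8 = 25.19 N down at 1.28 m → arm 1.28 m, τ = 25.19 × 1.28 = 32.24 N·m counterclockwise.
Block: 7.13 × 9.8 = 69.87 N down at 1.61 m → arm 0.95 m, τ = 69.87 × 0.95 = 66.38 N·m counterclockwise.
Bucket of sand: 16.7 × 9.8 = 163.7 N down at 0.682 m → arm 1.878 m, τ = 163.7 × 1.878 = 307.4 N·m counterclockwise.
Net load moment about support B = 406 N·m counterclockwise.
Reaction R at support A is upward at 0.179 m, arm 2.381 m → moment R × 2.381 clockwise.
Στ = 0 ⇒ R × 2.381 = 406 ⇒ R = 171 N.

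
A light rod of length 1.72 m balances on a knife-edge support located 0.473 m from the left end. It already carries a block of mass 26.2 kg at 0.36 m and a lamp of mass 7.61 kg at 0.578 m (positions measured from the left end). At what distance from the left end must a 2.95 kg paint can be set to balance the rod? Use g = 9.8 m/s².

Choose the knife-edge support (at 0.473 m from the left end) as the axis so the support reaction has zero arm there.
Block: 26.2 × 9.8 = 256.8 N down at 0.36 m → arm 0.113 m, τ = 256.8 × 0.113 = 29.02 N·m counterclockwise.
Lamp: 7.61 × 9.8 = 74.58 N down at 0.578 m → arm 0.105 m, τ = 74.58 × 0.105 = 7.831 N·m clockwise.
Net moment of existing loads = 21.19 N·m counterclockwise.
The paint can weighs 2.95 × 9.8 = 28.91 N and must supply an equal clockwise moment, so its lever arm about the knife-edge support is 21.19 / 28.91 = 0.733 m.
That puts it at 0.473 + 0.733 = 1.21 m from the left end.

x ≈ 1.21 m from the left end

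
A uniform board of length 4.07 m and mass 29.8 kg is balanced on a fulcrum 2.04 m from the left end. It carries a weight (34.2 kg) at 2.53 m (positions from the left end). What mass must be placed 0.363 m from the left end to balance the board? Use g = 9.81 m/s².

m ≈ 9.9 kg

Choose the fulcrum (at 2.04 m from the left end) as the axis so the support reaction has zero arm there.
Beam weight: 29.8 × 9.81 = 292.3 N down at 2.035 m → arm 0.005 m, τ = 292.3 × 0.005 = 1.462 N·m counterclockwise.
Weight: 34.2 × 9.81 = 335.5 N down at 2.53 m → arm 0.49 m, τ = 335.5 × 0.49 = 164.4 N·m clockwise.
Net moment of known loads = 162.9 N·m clockwise.
An unknown mass m at 0.363 m has arm 1.677 m; its moment is m·g·1.677 counterclockwise.
Στ = 0 ⇒ m × 9.81 × 1.677 = 162.9 ⇒ m = 162.9 / (9.81 × 1.677) = 9.9 kg.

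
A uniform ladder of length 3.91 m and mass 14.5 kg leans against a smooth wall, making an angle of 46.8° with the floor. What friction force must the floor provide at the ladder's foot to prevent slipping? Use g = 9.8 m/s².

Take moments about the foot of the ladder.
Ladder weight 14.5×9.8 = 142.1 N acts at 1.955 m along the ladder; its horizontal arm is 1.955·cos46.8° = 1.338 m → τ = 190.1 N·m clockwise.
Wall normal N acts horizontally at the top; its moment arm is the height L sinθ = 3.91·sin46.8° = 2.85 m, counterclockwise.
Balancing moments: N × 2.85 = 190.1, giving N = 66.7 N.
ΣFx = 0: friction at the foot balances the wall's push, so f = N_wall = 66.7 N.

f ≈ 66.7 N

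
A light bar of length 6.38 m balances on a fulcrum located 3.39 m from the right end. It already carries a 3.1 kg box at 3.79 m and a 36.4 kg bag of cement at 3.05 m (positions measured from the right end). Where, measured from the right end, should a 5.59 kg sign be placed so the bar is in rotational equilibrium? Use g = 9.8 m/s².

x ≈ 5.38 m from the right end

Sum moments about the fulcrum (at 3.39 m from the right end) (the support reaction has zero arm there).
Box: 3.1 × 9.8 = 30.38 N down at 3.79 m → arm 0.4 m, τ = 30.38 × 0.4 = 12.15 N·m counterclockwise.
Bag of cement: 36.4 × 9.8 = 356.7 N down at 3.05 m → arm 0.34 m, τ = 356.7 × 0.34 = 121.3 N·m clockwise.
Net moment of existing loads = 109.1 N·m clockwise.
The sign weighs 5.59 × 9.8 = 54.78 N and must supply an equal counterclockwise moment, so its lever arm about the fulcrum is 109.1 / 54.78 = 1.99 m.
That puts it at 3.39 + 1.99 = 5.38 m from the right end.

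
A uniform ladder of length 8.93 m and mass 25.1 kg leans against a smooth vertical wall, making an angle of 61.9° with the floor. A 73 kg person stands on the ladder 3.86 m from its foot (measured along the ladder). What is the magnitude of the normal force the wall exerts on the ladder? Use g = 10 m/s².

Sum moments about the foot of the ladder (the floor normal and friction both act there and drop out).
Ladder weight 25.1×10 = 251 N acts at 4.465 m along the ladder; its horizontal arm is 4.465·cos61.9° = 2.103 m → τ = 527.9 N·m clockwise.
Person: 73×10 = 730 N at 3.86 m → arm 1.818 m → τ = 1327 N·m clockwise.
Wall normal N acts horizontally at the top; its moment arm is the height L sinθ = 8.93·sin61.9° = 7.877 m, counterclockwise.
Setting net torque to zero: N × 7.877 = 1855 → N = 235 N.

N_wall ≈ 235 N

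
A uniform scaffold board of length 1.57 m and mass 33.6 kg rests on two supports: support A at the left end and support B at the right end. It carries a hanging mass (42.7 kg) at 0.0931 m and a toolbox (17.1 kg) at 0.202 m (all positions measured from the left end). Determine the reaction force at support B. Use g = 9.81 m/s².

Choose support A as the axis so its reaction then has zero moment arm.
Beam weight: 33.6 × 9.81 = 329.6 N down at 0.785 m → arm 0.785 m, τ = 329.6 × 0.785 = 258.7 N·m clockwise.
Hanging mass: 42.7 × 9.81 = 418.9 N down at 0.0931 m → arm 0.0931 m, τ = 418.9 × 0.0931 = 39 N·m clockwise.
Toolbox: 17.1 × 9.81 = 167.8 N down at 0.202 m → arm 0.202 m, τ = 167.8 × 0.202 = 33.9 N·m clockwise.
Net load moment about support A = 331.6 N·m clockwise.
Reaction R at support B is upward at 1.57 m, arm 1.57 m → moment R × 1.57 counterclockwise.
Balancing moments: R × 1.57 = 331.6, giving R = 211 N.

R_B ≈ 211 N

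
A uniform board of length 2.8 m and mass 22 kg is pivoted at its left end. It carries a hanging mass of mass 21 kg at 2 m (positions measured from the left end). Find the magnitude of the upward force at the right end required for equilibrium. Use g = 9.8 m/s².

Choose the left end as the axis so the unknown pivot reaction has zero arm there.
Beam weight: 22 × 9.8 = 215.6 N down at 1.4 m → arm 1.4 m, τ = 215.6 × 1.4 = 301.8 N·m clockwise.
Hanging mass: 21 × 9.8 = 205.8 N down at 2 m → arm 2 m, τ = 205.8 × 2 = 411.6 N·m clockwise.
Net moment of the loads = 713.4 N·m clockwise.
The upward force F acts at the right end, arm 2.8 m, giving F × 2.8 counterclockwise.
Στ = 0 ⇒ F × 2.8 = 713.4 ⇒ F = 713.4 / 2.8 = 255 N.

F ≈ 255 N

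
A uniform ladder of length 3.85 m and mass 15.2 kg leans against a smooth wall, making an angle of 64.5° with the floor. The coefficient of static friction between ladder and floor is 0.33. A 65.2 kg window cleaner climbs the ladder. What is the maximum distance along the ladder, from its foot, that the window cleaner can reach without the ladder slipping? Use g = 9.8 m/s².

About the foot of the ladder:
Ladder weight 15.2×9.8 = 149 N acts at 1.925 m along the ladder; its horizontal arm is 1.925·cos64.5° = 0.8287 m → τ = 123.5 N·m clockwise.
Window cleaner weight 65.2×9.8 = 639 N at distance d → arm d·cos64.5° → τ = 639·d·0.4305 clockwise.
Wall normal N at the top has arm L sinθ = 3.475 m counterclockwise, so Στ = 0 gives N·3.475 = 123.5 + 275.1·d.
ΣFy = 0 ⇒ N_floor = 788 N, so the maximum friction is μ_s·N_floor = 0.33×788 = 260 N. ΣFx = 0 ⇒ N_wall = f, so at the slipping point N = 260 N.
Substituting: 260×3.475 = 123.5 + 275.1·d ⇒ d = (903.5 − 123.5) / 275.1 = 2.84 m.

d ≈ 2.84 m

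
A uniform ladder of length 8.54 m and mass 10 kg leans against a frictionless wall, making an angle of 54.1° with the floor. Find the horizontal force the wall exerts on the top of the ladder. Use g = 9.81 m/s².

N_wall ≈ 35.5 N

Taking torques about the foot of the ladder:
Ladder weight 10×9.81 = 98.1 N acts at 4.27 m along the ladder; its horizontal arm is 4.27·cos54.1° = 2.504 m → τ = 245.6 N·m clockwise.
Wall normal N acts horizontally at the top; its moment arm is the height L sinθ = 8.54·sin54.1° = 6.918 m, counterclockwise.
Στ = 0 ⇒ N × 6.918 = 245.6 ⇒ N = 35.5 N.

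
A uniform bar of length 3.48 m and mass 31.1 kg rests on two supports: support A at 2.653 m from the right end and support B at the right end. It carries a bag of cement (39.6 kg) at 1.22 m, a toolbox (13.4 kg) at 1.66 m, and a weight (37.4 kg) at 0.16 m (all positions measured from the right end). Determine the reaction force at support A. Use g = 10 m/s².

R_A ≈ 492 N

About support B:
Beam weight: 31.1 × 10 = 311 N down at 1.74 m → arm 1.74 m, τ = 311 × 1.74 = 541.1 N·m counterclockwise.
Bag of cement: 39.6 × 10 = 396 N down at 1.22 m → arm 1.22 m, τ = 396 × 1.22 = 483.1 N·m counterclockwise.
Toolbox: 13.4 × 10 = 134 N down at 1.66 m → arm 1.66 m, τ = 134 × 1.66 = 222.4 N·m counterclockwise.
Weight: 37.4 × 10 = 374 N down at 0.16 m → arm 0.16 m, τ = 374 × 0.16 = 59.84 N·m counterclockwise.
Net load moment about support B = 1306 N·m counterclockwise.
Reaction R at support A is upward at 2.653 m, arm 2.653 m → moment R × 2.653 clockwise.
Setting net torque to zero: R × 2.653 = 1306 → R = 492 N.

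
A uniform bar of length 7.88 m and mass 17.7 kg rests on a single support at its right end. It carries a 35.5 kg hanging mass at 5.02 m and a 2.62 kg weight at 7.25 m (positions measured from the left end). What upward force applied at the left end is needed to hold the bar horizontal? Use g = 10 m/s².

Take moments about the right end.
Beam weight: 17.7 × 10 = 177 N down at 3.94 m → arm 3.94 m, τ = 177 × 3.94 = 697.4 N·m counterclockwise.
Hanging mass: 35.5 × 10 = 355 N down at 5.02 m → arm 2.86 m, τ = 355 × 2.86 = 1015 N·m counterclockwise.
Weight: 2.62 × 10 = 26.2 N down at 7.25 m → arm 0.63 m, τ = 26.2 × 0.63 = 16.51 N·m counterclockwise.
Net moment of the loads = 1729 N·m counterclockwise.
The upward force F acts at the left end, arm 7.88 m, giving F × 7.88 clockwise.
Στ = 0 ⇒ F × 7.88 = 1729 ⇒ F = 1729 / 7.88 = 219 N.

F ≈ 219 N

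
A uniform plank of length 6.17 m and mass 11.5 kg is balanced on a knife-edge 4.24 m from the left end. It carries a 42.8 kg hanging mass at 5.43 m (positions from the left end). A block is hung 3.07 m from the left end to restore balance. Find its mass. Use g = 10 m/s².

m ≈ 32.2 kg

Take moments about the knife-edge (at 4.24 m from the left end).
Beam weight: 11.5 × 10 = 115 N down at 3.085 m → arm 1.155 m, τ = 115 × 1.155 = 132.8 N·m counterclockwise.
Hanging mass: 42.8 × 10 = 428 N down at 5.43 m → arm 1.19 m, τ = 428 × 1.19 = 509.3 N·m clockwise.
Net moment of known loads = 376.5 N·m clockwise.
An unknown mass m at 3.07 m has arm 1.17 m; its moment is m·g·1.17 counterclockwise.
Setting net torque to zero: m × 10 × 1.17 = 376.5 → m = 376.5 / (10 × 1.17) = 32.2 kg.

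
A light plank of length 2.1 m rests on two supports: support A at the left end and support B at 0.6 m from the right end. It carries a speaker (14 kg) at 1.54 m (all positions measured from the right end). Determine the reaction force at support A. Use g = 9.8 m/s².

R_A ≈ 86 N

Take moments about support B.
Speaker: 14 × 9.8 = 137.2 N down at 1.54 m → arm 0.94 m, τ = 137.2 × 0.94 = 129 N·m counterclockwise.
Net load moment about support B = 129 N·m counterclockwise.
Reaction R at support A is upward at 2.1 m, arm 1.5 m → moment R × 1.5 clockwise.
Setting net torque to zero: R × 1.5 = 129 → R = 86 N.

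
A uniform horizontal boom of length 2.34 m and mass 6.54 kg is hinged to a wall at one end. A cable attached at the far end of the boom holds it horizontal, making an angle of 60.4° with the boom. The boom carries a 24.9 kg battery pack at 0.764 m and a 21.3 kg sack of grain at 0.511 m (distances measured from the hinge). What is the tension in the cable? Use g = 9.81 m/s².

Taking torques about the hinge:
Beam weight: 6.54 × 9.81 = 64.16 N down at 1.17 m → arm 1.17 m, τ = 64.16 × 1.17 = 75.07 N·m clockwise.
Battery pack: 24.9 × 9.81 = 244.3 N down at 0.764 m → arm 0.764 m, τ = 244.3 × 0.764 = 186.6 N·m clockwise.
Sack of grain: 21.3 × 9.81 = 209 N down at 0.511 m → arm 0.511 m, τ = 209 × 0.511 = 106.8 N·m clockwise.
Total clockwise load moment = 368.5 N·m.
The cable tension T acts at 2.34 m; only its component perpendicular to the boom, T sinθ, produces torque. sin 60.4° = 0.8695.
Setting net torque to zero: T × 2.34 × 0.8695 = 368.5 → T = 368.5 / 2.035 = 181 N.

T ≈ 181 N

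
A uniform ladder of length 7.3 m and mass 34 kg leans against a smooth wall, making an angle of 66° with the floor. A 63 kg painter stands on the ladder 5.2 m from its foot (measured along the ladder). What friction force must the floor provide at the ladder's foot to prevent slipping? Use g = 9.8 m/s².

Take moments about the foot of the ladder.
Ladder weight 34×9.8 = 333.2 N acts at 3.65 m along the ladder; its horizontal arm is 3.65·cos66° = 1.485 m → τ = 494.8 N·m clockwise.
Painter: 63×9.8 = 617.4 N at 5.2 m → arm 2.115 m → τ = 1306 N·m clockwise.
Wall normal N acts horizontally at the top; its moment arm is the height L sinθ = 7.3·sin66° = 6.669 m, counterclockwise.
For rotational equilibrium, N × 6.669 = 1801, so N = 270 N.
ΣFx = 0: friction at the foot balances the wall's push, so f = N_wall = 270 N.

f ≈ 270 N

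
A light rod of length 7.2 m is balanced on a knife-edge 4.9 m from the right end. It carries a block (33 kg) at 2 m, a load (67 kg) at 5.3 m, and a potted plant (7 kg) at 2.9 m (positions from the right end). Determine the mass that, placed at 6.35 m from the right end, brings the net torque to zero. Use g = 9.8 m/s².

m ≈ 57.2 kg

Taking torques about the knife-edge (at 4.9 m from the right end):
Block: 33 × 9.8 = 323.4 N down at 2 m → arm 2.9 m, τ = 323.4 × 2.9 = 937.9 N·m clockwise.
Load: 67 × 9.8 = 656.6 N down at 5.3 m → arm 0.4 m, τ = 656.6 × 0.4 = 262.6 N·m counterclockwise.
Potted plant: 7 × 9.8 = 68.6 N down at 2.9 m → arm 2 m, τ = 68.6 × 2 = 137.2 N·m clockwise.
Net moment of known loads = 812.5 N·m clockwise.
An unknown mass m at 6.35 m has arm 1.45 m; its moment is m·g·1.45 counterclockwise.
Setting net torque to zero: m × 9.8 × 1.45 = 812.5 → m = 812.5 / (9.8 × 1.45) = 57.2 kg.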